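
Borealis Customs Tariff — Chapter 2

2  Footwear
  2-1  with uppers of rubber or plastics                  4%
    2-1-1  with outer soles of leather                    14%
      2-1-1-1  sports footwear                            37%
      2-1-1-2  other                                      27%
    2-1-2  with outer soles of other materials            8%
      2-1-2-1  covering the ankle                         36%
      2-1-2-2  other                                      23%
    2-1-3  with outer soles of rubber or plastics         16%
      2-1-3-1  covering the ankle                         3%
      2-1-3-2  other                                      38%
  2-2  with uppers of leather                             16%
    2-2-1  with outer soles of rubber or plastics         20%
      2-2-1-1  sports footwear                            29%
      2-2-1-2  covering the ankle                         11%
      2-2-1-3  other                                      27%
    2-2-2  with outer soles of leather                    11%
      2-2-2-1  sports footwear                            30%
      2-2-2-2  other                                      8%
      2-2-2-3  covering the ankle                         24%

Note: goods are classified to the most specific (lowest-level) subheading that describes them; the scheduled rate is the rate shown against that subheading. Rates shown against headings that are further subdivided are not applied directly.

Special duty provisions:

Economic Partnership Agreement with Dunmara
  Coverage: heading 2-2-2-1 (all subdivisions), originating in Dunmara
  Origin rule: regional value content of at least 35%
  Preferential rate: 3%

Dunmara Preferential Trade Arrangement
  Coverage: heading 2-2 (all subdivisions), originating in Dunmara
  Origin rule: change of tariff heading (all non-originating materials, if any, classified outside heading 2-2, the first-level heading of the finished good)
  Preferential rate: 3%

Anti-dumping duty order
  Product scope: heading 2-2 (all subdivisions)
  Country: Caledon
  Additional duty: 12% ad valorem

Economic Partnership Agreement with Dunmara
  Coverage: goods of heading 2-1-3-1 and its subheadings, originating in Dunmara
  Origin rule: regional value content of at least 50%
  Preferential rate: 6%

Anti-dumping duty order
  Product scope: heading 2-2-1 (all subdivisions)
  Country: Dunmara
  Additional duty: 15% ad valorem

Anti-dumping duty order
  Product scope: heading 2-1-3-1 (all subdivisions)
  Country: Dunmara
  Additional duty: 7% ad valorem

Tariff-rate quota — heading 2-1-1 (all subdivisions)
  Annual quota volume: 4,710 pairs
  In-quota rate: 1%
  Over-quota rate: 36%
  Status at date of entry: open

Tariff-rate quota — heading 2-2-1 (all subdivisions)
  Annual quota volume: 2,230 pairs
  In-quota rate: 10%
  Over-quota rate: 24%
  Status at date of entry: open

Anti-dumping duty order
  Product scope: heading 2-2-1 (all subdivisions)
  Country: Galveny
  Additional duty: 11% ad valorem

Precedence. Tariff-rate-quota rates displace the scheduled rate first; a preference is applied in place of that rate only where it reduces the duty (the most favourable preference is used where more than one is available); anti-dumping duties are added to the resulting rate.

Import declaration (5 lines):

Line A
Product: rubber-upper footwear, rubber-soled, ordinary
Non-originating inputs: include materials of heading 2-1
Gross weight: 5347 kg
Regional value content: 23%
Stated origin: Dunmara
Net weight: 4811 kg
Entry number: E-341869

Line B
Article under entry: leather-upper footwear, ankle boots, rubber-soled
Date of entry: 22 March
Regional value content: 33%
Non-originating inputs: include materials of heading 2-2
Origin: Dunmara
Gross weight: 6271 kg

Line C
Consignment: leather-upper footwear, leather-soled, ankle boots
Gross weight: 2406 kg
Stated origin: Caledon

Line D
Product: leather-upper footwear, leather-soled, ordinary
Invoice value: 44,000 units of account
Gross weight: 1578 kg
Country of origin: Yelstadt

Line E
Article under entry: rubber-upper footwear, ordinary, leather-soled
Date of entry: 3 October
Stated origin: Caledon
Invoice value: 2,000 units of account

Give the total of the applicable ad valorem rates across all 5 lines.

Line A: rubber-upper → 2-1; rubber-soled → 2-1-3; ordinary → 2-1-3-2. Scheduled 38%. Dunmara agreement on 2-2-2-1: 2-1-3-2 not covered; Dunmara agreement on 2-2: 2-1-3-2 not covered; Dunmara agreement on 2-1-3-1: 2-1-3-2 not covered. → 38%.
Line B: leather-upper → 2-2; rubber-soled → 2-2-1; ankle boots → 2-2-1-2. Scheduled 11%. quota on 2-2-1 open → in-quota 10%; Dunmara agreement on 2-2-2-1: 2-2-1-2 not covered; Dunmara agreement on 2-2: CTH not met; Dunmara agreement on 2-1-3-1: 2-2-1-2 not covered; anti-dumping (Dunmara, 2-2-1): +15%; total 10% + 15% = 25%. → 25%.
Line C: leather-upper → 2-2; leather-soled → 2-2-2; ankle boots → 2-2-2-3. Scheduled 24%. anti-dumping (Caledon, 2-2): +12%; total 24% + 12% = 36%. → 36%.
Line D: leather-upper → 2-2; leather-soled → 2-2-2; ordinary → 2-2-2-2. Scheduled 8%. No special measure applies. → 8%.
Line E: rubber-upper → 2-1; leather-soled → 2-1-1; ordinary → 2-1-1-2. Scheduled 27%. quota on 2-1-1 open → in-quota 1%. → 1%.
Sum: 38% + 25% + 36% + 8% + 1% = 108%.

108%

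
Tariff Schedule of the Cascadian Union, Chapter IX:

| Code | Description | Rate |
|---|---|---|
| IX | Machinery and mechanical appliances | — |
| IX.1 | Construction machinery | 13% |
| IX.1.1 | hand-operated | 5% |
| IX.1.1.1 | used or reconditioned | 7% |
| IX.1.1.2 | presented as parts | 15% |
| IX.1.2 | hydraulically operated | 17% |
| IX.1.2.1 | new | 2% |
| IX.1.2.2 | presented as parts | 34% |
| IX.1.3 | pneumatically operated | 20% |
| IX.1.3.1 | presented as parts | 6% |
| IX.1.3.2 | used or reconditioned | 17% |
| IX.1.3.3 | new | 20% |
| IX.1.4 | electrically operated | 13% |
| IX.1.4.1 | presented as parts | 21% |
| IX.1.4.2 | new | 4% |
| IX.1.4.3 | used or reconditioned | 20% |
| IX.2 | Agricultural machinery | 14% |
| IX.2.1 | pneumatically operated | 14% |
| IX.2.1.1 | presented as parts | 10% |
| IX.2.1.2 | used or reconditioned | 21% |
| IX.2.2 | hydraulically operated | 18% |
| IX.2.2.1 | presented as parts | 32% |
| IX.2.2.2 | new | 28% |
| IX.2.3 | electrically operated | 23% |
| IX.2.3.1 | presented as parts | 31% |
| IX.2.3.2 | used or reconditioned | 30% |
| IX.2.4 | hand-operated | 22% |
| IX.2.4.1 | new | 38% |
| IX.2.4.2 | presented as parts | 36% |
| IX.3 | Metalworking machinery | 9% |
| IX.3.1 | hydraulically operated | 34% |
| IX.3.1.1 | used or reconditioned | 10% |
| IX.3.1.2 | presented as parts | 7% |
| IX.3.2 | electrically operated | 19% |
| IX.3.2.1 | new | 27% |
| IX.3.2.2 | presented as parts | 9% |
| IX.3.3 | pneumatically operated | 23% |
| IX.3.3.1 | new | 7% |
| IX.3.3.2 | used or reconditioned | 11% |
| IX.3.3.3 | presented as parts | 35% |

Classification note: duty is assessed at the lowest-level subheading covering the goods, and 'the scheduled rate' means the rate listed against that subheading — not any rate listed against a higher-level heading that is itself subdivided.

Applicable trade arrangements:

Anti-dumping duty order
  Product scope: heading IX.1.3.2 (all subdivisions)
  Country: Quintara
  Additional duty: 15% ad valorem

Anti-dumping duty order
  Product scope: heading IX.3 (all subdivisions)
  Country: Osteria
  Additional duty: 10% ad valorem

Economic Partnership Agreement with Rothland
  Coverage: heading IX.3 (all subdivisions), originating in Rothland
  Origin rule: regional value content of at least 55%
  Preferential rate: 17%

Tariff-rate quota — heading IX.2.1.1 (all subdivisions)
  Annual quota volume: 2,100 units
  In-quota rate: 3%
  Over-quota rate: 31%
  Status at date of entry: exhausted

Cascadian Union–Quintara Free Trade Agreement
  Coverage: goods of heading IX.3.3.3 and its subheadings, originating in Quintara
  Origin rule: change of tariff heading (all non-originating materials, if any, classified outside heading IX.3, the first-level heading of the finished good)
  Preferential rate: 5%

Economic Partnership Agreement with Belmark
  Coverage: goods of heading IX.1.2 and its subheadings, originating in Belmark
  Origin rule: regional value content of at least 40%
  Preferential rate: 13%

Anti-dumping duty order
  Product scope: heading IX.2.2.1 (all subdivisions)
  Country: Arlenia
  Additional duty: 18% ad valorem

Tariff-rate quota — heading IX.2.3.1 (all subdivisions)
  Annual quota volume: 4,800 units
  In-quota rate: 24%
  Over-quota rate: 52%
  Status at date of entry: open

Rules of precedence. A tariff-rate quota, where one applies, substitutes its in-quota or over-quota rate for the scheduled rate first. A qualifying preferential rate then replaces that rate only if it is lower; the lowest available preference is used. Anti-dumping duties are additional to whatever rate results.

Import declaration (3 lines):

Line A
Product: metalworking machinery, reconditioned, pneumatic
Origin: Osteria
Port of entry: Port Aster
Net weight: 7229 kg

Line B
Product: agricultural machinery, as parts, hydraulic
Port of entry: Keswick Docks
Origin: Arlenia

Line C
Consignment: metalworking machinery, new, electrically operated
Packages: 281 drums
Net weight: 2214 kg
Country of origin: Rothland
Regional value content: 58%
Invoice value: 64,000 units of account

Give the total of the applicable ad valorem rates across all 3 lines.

88%

Line A: metalworking → IX.3; pneumatic → IX.3.3; reconditioned → IX.3.3.2. Scheduled 11%. anti-dumping (Osteria, IX.3): +10%; total 11% + 10% = 21%. → 21%.
Line B: agricultural → IX.2; hydraulic → IX.2.2; as parts → IX.2.2.1. Scheduled 32%. anti-dumping (Arlenia, IX.2.2.1): +18%; total 32% + 18% = 50%. → 50%.
Line C: metalworking → IX.3; electrically operated → IX.3.2; new → IX.3.2.1. Scheduled 27%. Rothland agreement on IX.3: RVC ≥ 55% → 17% available; preferential 17%. → 17%.
Sum: 21% + 50% + 17% = 88%.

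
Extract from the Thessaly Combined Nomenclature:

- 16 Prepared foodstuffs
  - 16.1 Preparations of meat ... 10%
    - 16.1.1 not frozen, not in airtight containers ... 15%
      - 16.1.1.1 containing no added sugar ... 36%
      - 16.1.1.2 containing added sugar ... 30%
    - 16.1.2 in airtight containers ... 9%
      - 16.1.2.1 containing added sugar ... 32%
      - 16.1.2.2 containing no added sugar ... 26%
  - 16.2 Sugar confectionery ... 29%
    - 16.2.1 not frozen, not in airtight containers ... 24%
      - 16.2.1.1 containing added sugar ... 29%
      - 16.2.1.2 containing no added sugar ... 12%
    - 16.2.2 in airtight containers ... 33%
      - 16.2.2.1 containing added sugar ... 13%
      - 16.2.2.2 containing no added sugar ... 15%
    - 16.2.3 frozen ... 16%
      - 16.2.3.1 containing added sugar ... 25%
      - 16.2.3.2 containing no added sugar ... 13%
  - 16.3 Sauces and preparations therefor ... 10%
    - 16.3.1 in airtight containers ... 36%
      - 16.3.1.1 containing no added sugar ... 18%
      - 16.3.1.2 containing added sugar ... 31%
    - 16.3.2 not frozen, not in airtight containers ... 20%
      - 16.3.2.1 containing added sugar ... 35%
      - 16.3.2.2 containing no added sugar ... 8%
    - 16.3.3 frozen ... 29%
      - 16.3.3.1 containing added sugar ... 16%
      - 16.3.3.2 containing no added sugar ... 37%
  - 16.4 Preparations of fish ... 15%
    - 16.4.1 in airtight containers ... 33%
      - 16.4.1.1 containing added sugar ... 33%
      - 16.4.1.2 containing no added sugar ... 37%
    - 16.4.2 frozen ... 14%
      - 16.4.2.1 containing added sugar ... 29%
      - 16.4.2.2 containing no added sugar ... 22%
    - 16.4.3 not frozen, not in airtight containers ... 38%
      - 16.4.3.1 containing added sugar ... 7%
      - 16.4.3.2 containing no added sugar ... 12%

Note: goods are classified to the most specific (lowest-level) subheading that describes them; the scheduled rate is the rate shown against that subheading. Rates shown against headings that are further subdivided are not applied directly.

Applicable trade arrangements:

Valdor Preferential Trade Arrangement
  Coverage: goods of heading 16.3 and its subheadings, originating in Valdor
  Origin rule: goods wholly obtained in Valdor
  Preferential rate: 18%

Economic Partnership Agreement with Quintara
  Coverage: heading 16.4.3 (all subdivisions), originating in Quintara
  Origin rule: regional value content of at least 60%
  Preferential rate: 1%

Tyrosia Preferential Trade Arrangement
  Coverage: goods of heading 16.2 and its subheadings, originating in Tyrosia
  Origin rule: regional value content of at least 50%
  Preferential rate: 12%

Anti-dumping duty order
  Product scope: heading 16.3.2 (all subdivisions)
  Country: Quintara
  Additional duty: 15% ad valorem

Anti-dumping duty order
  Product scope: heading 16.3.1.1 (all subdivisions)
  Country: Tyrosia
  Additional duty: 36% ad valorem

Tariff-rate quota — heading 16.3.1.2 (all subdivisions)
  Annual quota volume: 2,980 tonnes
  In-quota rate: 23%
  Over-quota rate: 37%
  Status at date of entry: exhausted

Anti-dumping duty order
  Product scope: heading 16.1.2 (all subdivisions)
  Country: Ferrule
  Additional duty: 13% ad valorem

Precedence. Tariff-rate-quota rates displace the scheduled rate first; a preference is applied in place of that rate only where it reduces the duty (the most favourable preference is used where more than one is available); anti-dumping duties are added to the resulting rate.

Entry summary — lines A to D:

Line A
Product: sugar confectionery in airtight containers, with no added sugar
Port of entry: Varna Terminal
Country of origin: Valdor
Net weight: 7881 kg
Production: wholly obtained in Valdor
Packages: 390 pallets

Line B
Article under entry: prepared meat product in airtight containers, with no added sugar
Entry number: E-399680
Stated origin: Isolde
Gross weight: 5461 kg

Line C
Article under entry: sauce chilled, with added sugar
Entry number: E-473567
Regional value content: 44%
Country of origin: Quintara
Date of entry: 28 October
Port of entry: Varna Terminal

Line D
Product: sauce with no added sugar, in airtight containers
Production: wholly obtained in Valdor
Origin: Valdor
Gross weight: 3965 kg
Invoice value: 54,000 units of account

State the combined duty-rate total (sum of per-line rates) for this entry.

Line A: sugar confectionery → 16.2; in airtight containers → 16.2.2; with no added sugar → 16.2.2.2. Scheduled 15%. Valdor agreement on 16.3: 16.2.2.2 not covered. → 15%.
Line B: prepared meat product → 16.1; in airtight containers → 16.1.2; with no added sugar → 16.1.2.2. Scheduled 26%. No special measure applies. → 26%.
Line C: sauce → 16.3; chilled → 16.3.2; with added sugar → 16.3.2.1. Scheduled 35%. Quintara agreement on 16.4.3: 16.3.2.1 not covered; anti-dumping (Quintara, 16.3.2): +15%; total 35% + 15% = 50%. → 50%.
Line D: sauce → 16.3; in airtight containers → 16.3.1; with no added sugar → 16.3.1.1. Scheduled 18%. Valdor agreement on 16.3: wholly obtained → 18% available; preference 18% not lower than 18% → no reduction. → 18%.
Sum: 15% + 26% + 50% + 18% = 109%.

109%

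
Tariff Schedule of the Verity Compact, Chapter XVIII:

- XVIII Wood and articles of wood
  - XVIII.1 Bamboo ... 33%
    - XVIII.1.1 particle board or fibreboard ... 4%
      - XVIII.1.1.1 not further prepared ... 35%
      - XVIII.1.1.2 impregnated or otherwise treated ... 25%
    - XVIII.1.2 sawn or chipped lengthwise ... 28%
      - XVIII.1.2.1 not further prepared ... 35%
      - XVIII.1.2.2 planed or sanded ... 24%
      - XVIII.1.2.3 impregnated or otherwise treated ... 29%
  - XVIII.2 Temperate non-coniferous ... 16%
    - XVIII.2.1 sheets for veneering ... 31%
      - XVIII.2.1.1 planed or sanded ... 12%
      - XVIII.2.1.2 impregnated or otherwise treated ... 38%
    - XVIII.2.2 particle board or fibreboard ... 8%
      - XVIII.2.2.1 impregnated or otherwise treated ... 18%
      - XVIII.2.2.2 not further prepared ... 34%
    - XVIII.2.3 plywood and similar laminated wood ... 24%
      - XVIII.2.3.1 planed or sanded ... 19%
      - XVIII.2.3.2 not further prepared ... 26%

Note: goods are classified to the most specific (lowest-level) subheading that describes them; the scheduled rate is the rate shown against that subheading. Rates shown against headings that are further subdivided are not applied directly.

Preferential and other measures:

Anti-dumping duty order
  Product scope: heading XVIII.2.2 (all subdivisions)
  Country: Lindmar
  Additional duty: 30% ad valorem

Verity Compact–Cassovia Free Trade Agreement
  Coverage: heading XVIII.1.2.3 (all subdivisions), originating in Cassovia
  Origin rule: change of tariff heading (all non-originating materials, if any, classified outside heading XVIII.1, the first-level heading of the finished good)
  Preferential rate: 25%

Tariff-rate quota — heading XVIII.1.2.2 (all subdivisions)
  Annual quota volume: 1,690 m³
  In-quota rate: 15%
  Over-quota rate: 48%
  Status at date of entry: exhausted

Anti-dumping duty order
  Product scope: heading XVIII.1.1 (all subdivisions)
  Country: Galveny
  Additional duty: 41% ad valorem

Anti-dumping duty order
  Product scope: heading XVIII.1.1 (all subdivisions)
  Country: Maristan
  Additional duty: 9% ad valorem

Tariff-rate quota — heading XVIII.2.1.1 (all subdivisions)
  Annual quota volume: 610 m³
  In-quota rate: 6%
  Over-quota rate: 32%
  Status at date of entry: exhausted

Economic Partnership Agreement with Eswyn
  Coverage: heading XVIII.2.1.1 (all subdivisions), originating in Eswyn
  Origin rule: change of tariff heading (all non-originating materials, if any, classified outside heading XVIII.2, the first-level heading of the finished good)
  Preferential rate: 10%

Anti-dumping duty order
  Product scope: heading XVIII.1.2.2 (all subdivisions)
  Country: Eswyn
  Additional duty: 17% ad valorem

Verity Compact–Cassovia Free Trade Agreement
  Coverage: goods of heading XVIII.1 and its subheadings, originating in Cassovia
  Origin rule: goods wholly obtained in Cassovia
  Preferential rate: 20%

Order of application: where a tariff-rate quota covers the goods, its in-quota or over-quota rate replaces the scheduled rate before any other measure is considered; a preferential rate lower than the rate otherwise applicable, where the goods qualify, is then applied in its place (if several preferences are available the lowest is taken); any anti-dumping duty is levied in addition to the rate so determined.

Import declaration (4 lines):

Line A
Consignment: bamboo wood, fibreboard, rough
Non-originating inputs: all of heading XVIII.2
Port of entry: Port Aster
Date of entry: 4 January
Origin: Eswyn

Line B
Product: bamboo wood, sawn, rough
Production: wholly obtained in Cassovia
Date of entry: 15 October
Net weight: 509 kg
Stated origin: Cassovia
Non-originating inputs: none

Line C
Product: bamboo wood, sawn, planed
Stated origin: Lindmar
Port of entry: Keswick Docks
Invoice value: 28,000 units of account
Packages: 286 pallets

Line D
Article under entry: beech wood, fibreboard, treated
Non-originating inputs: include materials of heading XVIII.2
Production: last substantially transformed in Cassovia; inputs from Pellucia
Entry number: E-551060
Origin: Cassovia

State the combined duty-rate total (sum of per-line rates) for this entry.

121%

Line A: bamboo → XVIII.1; fibreboard → XVIII.1.1; rough → XVIII.1.1.1. Scheduled 35%. Eswyn agreement on XVIII.2.1.1: XVIII.1.1.1 not covered. → 35%.
Line B: bamboo → XVIII.1; sawn → XVIII.1.2; rough → XVIII.1.2.1. Scheduled 35%. Cassovia agreement on XVIII.1.2.3: XVIII.1.2.1 not covered; Cassovia agreement on XVIII.1: wholly obtained → 20% available; preferential 20%. → 20%.
Line C: bamboo → XVIII.1; sawn → XVIII.1.2; planed → XVIII.1.2.2. Scheduled 24%. quota on XVIII.1.2.2 exhausted → over-quota 48%. → 48%.
Line D: beech → XVIII.2; fibreboard → XVIII.2.2; treated → XVIII.2.2.1. Scheduled 18%. Cassovia agreement on XVIII.1.2.3: XVIII.2.2.1 not covered; Cassovia agreement on XVIII.1: XVIII.2.2.1 not covered. → 18%.
Sum: 35% + 20% + 48% + 18% = 121%.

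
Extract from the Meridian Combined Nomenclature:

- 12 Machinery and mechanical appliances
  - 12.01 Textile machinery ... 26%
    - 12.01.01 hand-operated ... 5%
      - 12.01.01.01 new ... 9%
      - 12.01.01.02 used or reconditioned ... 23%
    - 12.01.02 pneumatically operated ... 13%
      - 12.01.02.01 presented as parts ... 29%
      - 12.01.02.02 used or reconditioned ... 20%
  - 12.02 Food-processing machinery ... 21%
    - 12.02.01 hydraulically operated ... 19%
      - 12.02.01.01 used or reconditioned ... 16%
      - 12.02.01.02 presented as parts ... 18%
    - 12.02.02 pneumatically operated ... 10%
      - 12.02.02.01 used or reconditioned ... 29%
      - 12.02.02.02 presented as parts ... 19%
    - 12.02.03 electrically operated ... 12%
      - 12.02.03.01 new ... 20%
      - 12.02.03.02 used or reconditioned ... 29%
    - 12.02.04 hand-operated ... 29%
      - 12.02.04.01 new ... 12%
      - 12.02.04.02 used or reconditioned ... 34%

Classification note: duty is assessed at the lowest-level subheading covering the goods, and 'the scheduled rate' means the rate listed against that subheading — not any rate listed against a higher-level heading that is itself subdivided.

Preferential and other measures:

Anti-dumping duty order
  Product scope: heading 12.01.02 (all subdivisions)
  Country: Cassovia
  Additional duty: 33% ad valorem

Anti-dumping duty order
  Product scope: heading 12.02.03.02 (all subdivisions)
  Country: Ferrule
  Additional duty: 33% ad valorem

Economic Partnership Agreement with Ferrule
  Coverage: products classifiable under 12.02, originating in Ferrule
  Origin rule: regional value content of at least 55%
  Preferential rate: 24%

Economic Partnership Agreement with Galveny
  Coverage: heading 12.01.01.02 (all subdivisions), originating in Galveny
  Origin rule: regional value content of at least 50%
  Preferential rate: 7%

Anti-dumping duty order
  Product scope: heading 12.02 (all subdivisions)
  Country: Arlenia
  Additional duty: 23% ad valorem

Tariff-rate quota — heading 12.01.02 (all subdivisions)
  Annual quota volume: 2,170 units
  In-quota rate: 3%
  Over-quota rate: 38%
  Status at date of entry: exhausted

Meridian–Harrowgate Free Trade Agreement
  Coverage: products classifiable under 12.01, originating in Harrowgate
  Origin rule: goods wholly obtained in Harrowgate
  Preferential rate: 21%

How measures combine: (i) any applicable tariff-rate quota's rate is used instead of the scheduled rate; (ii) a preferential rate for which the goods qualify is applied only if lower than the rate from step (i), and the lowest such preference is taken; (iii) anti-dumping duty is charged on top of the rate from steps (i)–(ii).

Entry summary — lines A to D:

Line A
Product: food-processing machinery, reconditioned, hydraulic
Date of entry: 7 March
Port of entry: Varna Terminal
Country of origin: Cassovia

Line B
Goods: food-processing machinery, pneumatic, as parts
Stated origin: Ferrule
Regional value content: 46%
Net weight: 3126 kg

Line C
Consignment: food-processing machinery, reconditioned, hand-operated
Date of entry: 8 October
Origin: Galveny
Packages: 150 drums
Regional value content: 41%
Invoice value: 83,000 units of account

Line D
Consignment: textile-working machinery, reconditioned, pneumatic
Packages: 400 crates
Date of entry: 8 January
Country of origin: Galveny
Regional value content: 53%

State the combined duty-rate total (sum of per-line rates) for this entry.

107%

Line A: food-processing → 12.02; hydraulic → 12.02.01; reconditioned → 12.02.01.01. Scheduled 16%. No special measure applies. → 16%.
Line B: food-processing → 12.02; pneumatic → 12.02.02; as parts → 12.02.02.02. Scheduled 19%. Ferrule agreement on 12.02: RVC < 55%. → 19%.
Line C: food-processing → 12.02; hand-operated → 12.02.04; reconditioned → 12.02.04.02. Scheduled 34%. Galveny agreement on 12.01.01.02: 12.02.04.02 not covered. → 34%.
Line D: textile-working → 12.01; pneumatic → 12.01.02; reconditioned → 12.01.02.02. Scheduled 20%. quota on 12.01.02 exhausted → over-quota 38%; Galveny agreement on 12.01.01.02: 12.01.02.02 not covered. → 38%.
Sum: 16% + 19% + 34% + 38% = 107%.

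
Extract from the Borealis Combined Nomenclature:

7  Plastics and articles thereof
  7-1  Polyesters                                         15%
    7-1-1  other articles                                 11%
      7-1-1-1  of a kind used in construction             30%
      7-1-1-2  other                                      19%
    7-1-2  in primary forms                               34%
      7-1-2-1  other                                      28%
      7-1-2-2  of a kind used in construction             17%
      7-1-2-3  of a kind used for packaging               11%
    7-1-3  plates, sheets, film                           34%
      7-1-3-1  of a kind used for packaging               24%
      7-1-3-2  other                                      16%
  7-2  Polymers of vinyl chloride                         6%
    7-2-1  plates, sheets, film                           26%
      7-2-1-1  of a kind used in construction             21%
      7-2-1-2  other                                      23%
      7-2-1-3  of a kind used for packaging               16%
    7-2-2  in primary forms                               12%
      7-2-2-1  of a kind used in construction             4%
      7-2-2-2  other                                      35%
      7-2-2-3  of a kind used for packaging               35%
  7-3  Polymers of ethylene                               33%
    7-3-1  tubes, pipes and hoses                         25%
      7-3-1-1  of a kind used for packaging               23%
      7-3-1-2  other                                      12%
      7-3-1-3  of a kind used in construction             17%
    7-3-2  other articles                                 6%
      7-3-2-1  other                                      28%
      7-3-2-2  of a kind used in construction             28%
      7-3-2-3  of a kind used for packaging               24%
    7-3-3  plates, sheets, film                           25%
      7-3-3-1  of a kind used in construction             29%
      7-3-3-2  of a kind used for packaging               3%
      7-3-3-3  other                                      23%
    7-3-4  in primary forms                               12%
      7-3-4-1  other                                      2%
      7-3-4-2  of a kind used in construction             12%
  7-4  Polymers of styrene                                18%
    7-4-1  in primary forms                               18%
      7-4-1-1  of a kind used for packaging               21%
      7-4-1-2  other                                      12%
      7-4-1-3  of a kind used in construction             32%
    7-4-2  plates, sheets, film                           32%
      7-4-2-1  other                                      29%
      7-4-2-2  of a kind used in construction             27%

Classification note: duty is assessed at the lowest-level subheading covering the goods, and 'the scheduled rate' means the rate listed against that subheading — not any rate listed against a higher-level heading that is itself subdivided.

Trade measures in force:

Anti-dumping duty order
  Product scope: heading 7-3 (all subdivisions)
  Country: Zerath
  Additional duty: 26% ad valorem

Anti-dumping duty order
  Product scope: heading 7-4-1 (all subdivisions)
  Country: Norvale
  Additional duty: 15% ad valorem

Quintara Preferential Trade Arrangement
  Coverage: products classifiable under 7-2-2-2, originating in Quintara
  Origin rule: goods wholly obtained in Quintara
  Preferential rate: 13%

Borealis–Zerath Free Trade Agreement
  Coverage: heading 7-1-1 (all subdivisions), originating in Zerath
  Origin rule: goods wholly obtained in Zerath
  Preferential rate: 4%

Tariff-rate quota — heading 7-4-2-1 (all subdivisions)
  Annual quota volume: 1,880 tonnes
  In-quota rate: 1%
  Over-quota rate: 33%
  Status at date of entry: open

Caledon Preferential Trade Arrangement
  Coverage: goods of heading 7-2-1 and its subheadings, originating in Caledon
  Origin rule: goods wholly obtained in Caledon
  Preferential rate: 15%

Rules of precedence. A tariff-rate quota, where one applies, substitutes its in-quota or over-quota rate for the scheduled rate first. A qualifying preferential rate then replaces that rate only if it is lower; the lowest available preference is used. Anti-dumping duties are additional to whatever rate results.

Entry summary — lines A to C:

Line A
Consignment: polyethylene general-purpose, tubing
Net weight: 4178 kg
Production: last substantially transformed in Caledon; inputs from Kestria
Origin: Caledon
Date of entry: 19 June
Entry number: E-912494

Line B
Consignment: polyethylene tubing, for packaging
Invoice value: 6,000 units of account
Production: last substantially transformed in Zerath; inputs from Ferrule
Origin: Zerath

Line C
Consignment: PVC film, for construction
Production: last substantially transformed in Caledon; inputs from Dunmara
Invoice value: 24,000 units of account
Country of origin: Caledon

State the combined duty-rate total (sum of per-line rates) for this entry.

Line A: polyethylene → 7-3; tubing → 7-3-1; general-purpose → 7-3-1-2. Scheduled 12%. Caledon agreement on 7-2-1: 7-3-1-2 not covered. → 12%.
Line B: polyethylene → 7-3; tubing → 7-3-1; for packaging → 7-3-1-1. Scheduled 23%. Zerath agreement on 7-1-1: 7-3-1-1 not covered; anti-dumping (Zerath, 7-3): +26%; total 23% + 26% = 49%. → 49%.
Line C: PVC → 7-2; film → 7-2-1; for construction → 7-2-1-1. Scheduled 21%. Caledon agreement on 7-2-1: not wholly obtained. → 21%.
Sum: 12% + 49% + 21% = 82%.

82%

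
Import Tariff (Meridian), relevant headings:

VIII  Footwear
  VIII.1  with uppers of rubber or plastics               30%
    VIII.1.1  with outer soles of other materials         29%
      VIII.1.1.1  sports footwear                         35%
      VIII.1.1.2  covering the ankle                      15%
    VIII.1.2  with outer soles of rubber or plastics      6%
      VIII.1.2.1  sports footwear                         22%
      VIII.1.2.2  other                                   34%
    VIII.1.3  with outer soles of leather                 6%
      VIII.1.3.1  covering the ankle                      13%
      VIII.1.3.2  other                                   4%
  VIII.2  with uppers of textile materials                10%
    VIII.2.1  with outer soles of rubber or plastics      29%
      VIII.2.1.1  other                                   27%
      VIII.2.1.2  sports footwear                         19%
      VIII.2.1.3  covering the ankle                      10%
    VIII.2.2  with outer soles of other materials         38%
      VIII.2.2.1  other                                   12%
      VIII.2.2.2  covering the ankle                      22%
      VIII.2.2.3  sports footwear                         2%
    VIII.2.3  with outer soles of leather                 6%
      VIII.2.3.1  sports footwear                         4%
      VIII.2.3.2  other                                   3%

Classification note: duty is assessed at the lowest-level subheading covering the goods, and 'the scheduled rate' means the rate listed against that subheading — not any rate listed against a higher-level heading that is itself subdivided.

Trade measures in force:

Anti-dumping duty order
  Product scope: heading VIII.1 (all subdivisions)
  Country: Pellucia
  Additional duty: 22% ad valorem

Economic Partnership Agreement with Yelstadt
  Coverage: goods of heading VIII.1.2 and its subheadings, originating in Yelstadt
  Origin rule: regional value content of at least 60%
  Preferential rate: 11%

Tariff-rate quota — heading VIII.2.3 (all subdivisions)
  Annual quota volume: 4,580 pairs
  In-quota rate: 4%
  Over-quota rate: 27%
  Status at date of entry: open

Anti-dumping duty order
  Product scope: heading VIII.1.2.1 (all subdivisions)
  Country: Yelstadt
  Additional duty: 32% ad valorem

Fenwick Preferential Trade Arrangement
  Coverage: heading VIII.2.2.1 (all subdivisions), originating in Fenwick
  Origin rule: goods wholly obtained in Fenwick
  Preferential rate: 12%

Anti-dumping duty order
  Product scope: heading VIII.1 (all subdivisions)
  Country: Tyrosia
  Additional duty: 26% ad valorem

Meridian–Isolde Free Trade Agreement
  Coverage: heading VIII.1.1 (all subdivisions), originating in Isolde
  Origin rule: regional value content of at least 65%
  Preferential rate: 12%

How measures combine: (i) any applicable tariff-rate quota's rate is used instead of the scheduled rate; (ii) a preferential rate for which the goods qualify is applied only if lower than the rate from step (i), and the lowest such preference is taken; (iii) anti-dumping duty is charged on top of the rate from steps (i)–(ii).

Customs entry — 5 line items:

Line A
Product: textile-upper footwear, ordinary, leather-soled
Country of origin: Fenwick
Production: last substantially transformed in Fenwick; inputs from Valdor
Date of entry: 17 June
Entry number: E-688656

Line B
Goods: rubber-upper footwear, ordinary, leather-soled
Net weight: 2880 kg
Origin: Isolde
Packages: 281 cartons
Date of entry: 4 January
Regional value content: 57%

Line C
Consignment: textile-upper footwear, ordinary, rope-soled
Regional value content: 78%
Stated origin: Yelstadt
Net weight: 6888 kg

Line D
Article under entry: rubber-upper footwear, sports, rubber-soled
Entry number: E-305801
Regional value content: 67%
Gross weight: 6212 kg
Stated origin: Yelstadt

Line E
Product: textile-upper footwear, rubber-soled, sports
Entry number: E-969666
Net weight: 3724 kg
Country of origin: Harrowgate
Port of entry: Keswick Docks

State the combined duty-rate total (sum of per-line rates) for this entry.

82%

Line A: textile-upper → VIII.2; leather-soled → VIII.2.3; ordinary → VIII.2.3.2. Scheduled 3%. quota on VIII.2.3 open → in-quota 4%; Fenwick agreement on VIII.2.2.1: VIII.2.3.2 not covered. → 4%.
Line B: rubber-upper → VIII.1; leather-soled → VIII.1.3; ordinary → VIII.1.3.2. Scheduled 4%. Isolde agreement on VIII.1.1: VIII.1.3.2 not covered. → 4%.
Line C: textile-upper → VIII.2; rope-soled → VIII.2.2; ordinary → VIII.2.2.1. Scheduled 12%. Yelstadt agreement on VIII.1.2: VIII.2.2.1 not covered. → 12%.
Line D: rubber-upper → VIII.1; rubber-soled → VIII.1.2; sports → VIII.1.2.1. Scheduled 22%. Yelstadt agreement on VIII.1.2: RVC ≥ 60% → 11% available; preferential 11%; anti-dumping (Yelstadt, VIII.1.2.1): +32%; total 11% + 32% = 43%. → 43%.
Line E: textile-upper → VIII.2; rubber-soled → VIII.2.1; sports → VIII.2.1.2. Scheduled 19%. No special measure applies. → 19%.
Sum: 4% + 4% + 12% + 43% + 19% = 82%.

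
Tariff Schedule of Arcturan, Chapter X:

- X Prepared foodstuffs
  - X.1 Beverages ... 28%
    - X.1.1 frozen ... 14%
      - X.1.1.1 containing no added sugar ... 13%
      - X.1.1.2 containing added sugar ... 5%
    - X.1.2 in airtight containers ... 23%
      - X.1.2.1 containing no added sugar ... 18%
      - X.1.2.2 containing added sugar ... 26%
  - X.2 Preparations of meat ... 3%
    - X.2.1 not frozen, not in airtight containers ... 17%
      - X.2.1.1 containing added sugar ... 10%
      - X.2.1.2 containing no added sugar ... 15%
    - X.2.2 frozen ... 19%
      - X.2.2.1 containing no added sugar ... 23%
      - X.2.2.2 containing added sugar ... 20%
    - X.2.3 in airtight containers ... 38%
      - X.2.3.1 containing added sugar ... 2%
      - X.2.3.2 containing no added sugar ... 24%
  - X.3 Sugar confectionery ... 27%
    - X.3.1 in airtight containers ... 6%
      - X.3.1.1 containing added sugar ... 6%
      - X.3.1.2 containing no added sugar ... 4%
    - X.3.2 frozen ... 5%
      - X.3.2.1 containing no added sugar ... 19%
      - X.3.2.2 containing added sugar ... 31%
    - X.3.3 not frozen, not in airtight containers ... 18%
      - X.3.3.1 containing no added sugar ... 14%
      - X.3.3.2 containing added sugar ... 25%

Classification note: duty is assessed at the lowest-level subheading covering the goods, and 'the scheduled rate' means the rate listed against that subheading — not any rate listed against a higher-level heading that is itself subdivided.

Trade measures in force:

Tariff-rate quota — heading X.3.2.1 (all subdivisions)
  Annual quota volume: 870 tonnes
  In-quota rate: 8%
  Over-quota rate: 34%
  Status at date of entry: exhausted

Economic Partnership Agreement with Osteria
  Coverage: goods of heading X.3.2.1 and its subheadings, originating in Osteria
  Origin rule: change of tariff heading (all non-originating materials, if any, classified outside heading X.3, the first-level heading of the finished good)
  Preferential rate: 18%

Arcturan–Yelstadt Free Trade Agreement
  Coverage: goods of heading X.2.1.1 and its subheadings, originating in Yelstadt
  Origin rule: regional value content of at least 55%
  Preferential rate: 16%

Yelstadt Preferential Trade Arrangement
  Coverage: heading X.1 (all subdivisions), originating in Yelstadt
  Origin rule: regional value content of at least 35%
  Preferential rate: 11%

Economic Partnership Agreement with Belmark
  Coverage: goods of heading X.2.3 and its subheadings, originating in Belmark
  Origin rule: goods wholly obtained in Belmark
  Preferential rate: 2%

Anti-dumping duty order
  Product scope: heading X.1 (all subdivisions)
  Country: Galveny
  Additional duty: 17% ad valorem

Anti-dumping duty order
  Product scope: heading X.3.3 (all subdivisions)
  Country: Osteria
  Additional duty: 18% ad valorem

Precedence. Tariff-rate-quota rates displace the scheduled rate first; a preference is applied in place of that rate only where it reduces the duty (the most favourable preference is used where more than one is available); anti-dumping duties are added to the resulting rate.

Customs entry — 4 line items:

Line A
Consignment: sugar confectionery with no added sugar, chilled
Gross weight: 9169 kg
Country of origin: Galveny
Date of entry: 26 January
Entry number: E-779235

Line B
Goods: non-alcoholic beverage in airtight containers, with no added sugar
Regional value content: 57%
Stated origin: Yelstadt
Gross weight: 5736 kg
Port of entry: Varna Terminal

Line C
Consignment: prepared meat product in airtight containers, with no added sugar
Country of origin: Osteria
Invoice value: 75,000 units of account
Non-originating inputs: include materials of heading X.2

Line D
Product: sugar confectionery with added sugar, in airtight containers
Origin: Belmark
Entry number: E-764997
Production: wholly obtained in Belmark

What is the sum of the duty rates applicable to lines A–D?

55%

Line A: sugar confectionery → X.3; chilled → X.3.3; with no added sugar → X.3.3.1. Scheduled 14%. No special measure applies. → 14%.
Line B: non-alcoholic beverage → X.1; in airtight containers → X.1.2; with no added sugar → X.1.2.1. Scheduled 18%. Yelstadt agreement on X.2.1.1: X.1.2.1 not covered; Yelstadt agreement on X.1: RVC ≥ 35% → 11% available; preferential 11%. → 11%.
Line C: prepared meat product → X.2; in airtight containers → X.2.3; with no added sugar → X.2.3.2. Scheduled 24%. Osteria agreement on X.3.2.1: X.2.3.2 not covered. → 24%.
Line D: sugar confectionery → X.3; in airtight containers → X.3.1; with added sugar → X.3.1.1. Scheduled 6%. Belmark agreement on X.2.3: X.3.1.1 not covered. → 6%.
Sum: 14% + 11% + 24% + 6% = 55%.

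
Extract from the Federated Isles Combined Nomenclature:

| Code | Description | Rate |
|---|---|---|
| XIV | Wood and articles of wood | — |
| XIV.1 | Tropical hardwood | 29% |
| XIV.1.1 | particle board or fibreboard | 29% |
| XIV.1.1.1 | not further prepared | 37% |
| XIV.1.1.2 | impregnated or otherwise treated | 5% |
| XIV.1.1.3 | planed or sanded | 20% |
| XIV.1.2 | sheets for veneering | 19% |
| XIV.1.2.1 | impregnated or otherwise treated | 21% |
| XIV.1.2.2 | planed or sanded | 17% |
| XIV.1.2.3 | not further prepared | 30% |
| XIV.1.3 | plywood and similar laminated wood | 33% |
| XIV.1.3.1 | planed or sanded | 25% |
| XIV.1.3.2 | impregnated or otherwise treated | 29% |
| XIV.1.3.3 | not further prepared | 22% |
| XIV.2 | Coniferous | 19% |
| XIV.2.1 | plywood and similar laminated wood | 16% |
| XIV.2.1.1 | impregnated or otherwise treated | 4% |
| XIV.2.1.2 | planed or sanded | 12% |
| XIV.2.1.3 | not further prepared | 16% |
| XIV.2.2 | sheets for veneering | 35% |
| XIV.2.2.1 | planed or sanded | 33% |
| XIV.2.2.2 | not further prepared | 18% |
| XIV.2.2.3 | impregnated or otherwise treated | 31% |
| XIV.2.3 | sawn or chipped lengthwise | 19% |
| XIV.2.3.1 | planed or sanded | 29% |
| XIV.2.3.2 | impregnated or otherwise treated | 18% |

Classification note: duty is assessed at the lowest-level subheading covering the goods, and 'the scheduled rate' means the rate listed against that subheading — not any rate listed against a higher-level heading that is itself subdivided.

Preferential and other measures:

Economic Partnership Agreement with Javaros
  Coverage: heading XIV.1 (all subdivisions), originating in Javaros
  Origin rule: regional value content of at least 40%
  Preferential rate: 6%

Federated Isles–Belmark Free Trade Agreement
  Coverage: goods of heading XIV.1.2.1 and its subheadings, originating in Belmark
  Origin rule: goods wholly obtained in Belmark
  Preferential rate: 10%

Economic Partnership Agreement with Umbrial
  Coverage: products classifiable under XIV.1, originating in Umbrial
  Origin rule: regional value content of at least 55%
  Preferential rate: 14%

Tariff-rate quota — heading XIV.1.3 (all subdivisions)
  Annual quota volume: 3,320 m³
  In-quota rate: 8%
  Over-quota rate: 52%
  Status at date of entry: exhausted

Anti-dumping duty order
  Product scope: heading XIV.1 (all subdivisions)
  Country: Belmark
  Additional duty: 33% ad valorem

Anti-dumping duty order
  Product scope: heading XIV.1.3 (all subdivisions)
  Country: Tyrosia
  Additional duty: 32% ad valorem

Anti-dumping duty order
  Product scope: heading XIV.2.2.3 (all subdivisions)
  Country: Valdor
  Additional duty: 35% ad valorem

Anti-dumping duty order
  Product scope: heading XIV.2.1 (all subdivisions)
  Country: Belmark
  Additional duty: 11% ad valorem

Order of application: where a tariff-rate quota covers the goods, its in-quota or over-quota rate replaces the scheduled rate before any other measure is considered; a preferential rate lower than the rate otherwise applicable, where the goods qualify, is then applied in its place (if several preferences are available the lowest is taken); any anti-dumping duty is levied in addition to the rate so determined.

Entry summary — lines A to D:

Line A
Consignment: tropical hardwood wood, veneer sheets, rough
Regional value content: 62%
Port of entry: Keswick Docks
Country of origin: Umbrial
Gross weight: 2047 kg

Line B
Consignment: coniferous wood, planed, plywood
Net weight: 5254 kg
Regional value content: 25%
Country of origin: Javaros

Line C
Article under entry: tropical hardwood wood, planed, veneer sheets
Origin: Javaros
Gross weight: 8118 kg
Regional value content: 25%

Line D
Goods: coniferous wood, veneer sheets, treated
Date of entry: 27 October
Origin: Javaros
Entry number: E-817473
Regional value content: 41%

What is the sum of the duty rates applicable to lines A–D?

Line A: tropical hardwood → XIV.1; veneer sheets → XIV.1.2; rough → XIV.1.2.3. Scheduled 30%. Umbrial agreement on XIV.1: RVC ≥ 55% → 14% available; preferential 14%. → 14%.
Line B: coniferous → XIV.2; plywood → XIV.2.1; planed → XIV.2.1.2. Scheduled 12%. Javaros agreement on XIV.1: XIV.2.1.2 not covered. → 12%.
Line C: tropical hardwood → XIV.1; veneer sheets → XIV.1.2; planed → XIV.1.2.2. Scheduled 17%. Javaros agreement on XIV.1: RVC < 40%. → 17%.
Line D: coniferous → XIV.2; veneer sheets → XIV.2.2; treated → XIV.2.2.3. Scheduled 31%. Javaros agreement on XIV.1: XIV.2.2.3 not covered. → 31%.
Sum: 14% + 12% + 17% + 31% = 74%.

74%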